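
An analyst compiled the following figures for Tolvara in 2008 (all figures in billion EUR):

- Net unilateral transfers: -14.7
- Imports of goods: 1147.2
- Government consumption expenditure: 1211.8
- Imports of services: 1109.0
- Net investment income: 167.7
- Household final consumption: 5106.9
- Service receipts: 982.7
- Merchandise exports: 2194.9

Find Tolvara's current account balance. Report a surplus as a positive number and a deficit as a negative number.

Goods balance = 2194.9 - 1147.2 = 1047.7
Services balance = 982.7 - 1109.0 = -126.3
Trade balance (goods + services) = 1047.7 + (-126.3) = 921.4
Net primary income = 167.7
Net secondary income = -14.7
Current account = 921.4 + 167.7 + (-14.7) = 1074.4

1074.4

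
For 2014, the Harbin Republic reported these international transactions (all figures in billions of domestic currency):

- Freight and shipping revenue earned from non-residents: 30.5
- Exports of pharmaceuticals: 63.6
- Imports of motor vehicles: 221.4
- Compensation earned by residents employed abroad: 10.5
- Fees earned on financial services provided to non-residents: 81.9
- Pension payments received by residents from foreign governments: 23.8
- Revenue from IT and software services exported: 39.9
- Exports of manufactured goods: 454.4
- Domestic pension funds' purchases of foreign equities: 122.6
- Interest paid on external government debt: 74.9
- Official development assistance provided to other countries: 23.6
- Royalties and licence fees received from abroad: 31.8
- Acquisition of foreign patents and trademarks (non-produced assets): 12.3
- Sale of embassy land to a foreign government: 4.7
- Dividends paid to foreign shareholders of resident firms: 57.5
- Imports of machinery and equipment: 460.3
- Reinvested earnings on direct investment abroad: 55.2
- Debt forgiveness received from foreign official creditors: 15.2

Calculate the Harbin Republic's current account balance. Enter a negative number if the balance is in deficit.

Goods: 454.4 - 460.3 + 63.6 - 221.4 = -163.7
Services: 31.8 + 39.9 + 30.5 + 81.9 = 184.1
Primary income: -57.5 + 55.2 + 10.5 - 74.9 = -66.7
Secondary income: 23.8 - 23.6 = 0.2
Current account = (-163.7) + 184.1 + (-66.7) + 0.2 = -46.1
(Excluded from the current account — financial account: domestic pension funds' purchases of foreign equities 122.6; capital account: acquisition of foreign patents and trademarks (non-produced assets) 12.3, sale of embassy land to a foreign government 4.7, debt forgiveness received from foreign official creditors 15.2.)

-46.1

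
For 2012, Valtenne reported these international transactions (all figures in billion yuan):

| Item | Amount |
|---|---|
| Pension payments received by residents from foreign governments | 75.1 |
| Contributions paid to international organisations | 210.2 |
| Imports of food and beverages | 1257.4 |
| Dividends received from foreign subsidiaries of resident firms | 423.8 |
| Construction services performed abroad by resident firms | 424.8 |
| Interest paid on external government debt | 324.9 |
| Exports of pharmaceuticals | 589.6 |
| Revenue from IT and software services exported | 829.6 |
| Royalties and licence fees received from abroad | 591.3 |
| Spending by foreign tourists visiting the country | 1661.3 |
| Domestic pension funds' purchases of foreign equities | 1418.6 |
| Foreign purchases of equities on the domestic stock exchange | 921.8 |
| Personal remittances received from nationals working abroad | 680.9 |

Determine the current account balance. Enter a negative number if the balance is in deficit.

Goods: 589.6 - 1257.4 = -667.8
Services: 424.8 + 1661.3 + 829.6 + 591.3 = 3507.0
Primary income: 423.8 - 324.9 = 98.9
Secondary income: -210.2 + 75.1 + 680.9 = 545.8
Current account = (-667.8) + 3507.0 + 98.9 + 545.8 = 3483.9
(Excluded from the current account — financial account: domestic pension funds' purchases of foreign equities 1418.6, foreign purchases of equities on the domestic stock exchange 921.8.)

3483.9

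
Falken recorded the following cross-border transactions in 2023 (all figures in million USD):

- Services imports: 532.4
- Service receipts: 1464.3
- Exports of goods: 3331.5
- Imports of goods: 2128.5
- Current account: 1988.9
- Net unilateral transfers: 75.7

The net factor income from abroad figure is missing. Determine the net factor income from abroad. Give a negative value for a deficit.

-221.7

Current account = goods balance + services balance + net primary income + net secondary income
Sum of the known components = 2210.6
Net factor income from abroad = CA - (known components) = 1988.9 - 2210.6 = -221.7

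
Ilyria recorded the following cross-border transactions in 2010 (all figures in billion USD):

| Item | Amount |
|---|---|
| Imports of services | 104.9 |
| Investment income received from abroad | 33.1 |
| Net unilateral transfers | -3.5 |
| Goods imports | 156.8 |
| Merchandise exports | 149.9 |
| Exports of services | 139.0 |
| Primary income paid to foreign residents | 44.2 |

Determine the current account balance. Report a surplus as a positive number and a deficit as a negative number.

Goods balance = 149.9 - 156.8 = -6.9
Services balance = 139.0 - 104.9 = 34.1
Trade balance (goods + services) = -6.9 + 34.1 = 27.2
Net primary income = 33.1 - 44.2 = -11.1
Net secondary income = -3.5
Current account = 27.2 + (-11.1) + (-3.5) = 12.6

12.6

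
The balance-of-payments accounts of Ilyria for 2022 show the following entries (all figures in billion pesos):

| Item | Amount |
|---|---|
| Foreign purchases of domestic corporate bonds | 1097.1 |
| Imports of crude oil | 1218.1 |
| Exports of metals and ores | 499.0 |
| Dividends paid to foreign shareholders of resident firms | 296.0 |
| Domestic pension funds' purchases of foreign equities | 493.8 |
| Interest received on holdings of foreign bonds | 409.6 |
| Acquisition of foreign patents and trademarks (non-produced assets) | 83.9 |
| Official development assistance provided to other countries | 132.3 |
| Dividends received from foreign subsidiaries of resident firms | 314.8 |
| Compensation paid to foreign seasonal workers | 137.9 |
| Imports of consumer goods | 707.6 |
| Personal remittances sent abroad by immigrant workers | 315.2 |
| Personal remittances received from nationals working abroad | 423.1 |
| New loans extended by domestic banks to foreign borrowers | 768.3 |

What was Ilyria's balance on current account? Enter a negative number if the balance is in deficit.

-1160.6

Goods: -707.6 - 1218.1 + 499.0 = -1426.7
Primary income: 409.6 - 296.0 - 137.9 + 314.8 = 290.5
Secondary income: -315.2 - 132.3 + 423.1 = -24.4
Current account = (-1426.7) + 290.5 + (-24.4) = -1160.6
(Excluded from the current account — financial account: foreign purchases of domestic corporate bonds 1097.1, domestic pension funds' purchases of foreign equities 493.8, new loans extended by domestic banks to foreign borrowers 768.3; capital account: acquisition of foreign patents and trademarks (non-produced assets) 83.9.)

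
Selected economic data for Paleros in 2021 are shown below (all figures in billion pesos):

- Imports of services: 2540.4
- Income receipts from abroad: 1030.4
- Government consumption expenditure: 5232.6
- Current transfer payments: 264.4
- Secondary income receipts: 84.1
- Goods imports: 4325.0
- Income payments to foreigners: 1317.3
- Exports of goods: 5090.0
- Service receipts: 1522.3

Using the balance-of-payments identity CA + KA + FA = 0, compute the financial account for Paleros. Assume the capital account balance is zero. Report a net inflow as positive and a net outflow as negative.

720.3

Goods balance = 5090.0 - 4325.0 = 765.0
Services balance = 1522.3 - 2540.4 = -1018.1
Trade balance (goods + services) = 765.0 + (-1018.1) = -253.1
Net primary income = 1030.4 - 1317.3 = -286.9
Net secondary income = 84.1 - 264.4 = -180.3
Current account = -253.1 + (-286.9) + (-180.3) = -720.3
Financial account = -(-720.3) = 720.3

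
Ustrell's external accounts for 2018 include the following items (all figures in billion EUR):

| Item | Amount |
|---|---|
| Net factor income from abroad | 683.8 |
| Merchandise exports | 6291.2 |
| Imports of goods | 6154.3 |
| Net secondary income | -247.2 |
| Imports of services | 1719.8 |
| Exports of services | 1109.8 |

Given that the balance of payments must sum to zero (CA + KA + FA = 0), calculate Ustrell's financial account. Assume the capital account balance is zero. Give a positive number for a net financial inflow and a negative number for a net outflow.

36.5

Goods balance = 6291.2 - 6154.3 = 136.9
Services balance = 1109.8 - 1719.8 = -610.0
Trade balance (goods + services) = 136.9 + (-610.0) = -473.1
Net primary income = 683.8
Net secondary income = -247.2
Current account = -473.1 + 683.8 + (-247.2) = -36.5
Financial account = -(-36.5) = 36.5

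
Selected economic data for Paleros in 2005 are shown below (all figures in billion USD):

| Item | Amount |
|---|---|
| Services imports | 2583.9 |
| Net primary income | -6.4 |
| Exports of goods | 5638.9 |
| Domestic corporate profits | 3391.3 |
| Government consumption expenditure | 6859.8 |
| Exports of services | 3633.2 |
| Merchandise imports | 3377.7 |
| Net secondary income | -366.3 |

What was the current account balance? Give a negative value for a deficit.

2937.8

Goods balance = 5638.9 - 3377.7 = 2261.2
Services balance = 3633.2 - 2583.9 = 1049.3
Trade balance (goods + services) = 2261.2 + 1049.3 = 3310.5
Net primary income = -6.4
Net secondary income = -366.3
Current account = 3310.5 + (-6.4) + (-366.3) = 2937.8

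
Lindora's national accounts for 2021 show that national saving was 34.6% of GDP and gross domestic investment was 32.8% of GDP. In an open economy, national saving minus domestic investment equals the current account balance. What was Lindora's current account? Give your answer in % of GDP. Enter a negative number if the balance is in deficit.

1.8

CA = S - I = 34.6 - 32.8 = 1.8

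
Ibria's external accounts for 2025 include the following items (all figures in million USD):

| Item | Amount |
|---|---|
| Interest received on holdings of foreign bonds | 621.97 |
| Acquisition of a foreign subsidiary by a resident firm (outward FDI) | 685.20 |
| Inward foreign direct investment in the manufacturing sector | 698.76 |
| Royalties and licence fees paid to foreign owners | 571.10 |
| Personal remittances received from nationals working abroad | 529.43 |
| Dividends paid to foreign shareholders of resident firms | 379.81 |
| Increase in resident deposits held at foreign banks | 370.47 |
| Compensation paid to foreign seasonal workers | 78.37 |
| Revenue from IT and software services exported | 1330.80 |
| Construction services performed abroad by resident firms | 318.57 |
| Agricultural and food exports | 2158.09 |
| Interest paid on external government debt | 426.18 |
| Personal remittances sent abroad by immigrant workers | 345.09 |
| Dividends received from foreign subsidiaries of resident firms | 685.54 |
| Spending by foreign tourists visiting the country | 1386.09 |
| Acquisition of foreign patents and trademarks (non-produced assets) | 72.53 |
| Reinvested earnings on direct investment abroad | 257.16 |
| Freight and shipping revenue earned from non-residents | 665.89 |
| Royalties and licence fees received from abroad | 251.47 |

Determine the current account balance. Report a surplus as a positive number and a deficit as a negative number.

6404.46

Goods: 2158.09
Services: -571.10 + 1386.09 + 251.47 + 318.57 + 665.89 + 1330.80 = 3381.72
Primary income: -379.81 + 257.16 + 621.97 + 685.54 - 426.18 - 78.37 = 680.31
Secondary income: -345.09 + 529.43 = 184.34
Current account = 2158.09 + 3381.72 + 680.31 + 184.34 = 6404.46
(Excluded from the current account — financial account: acquisition of a foreign subsidiary by a resident firm (outward FDI) 685.20, inward foreign direct investment in the manufacturing sector 698.76, increase in resident deposits held at foreign banks 370.47; capital account: acquisition of foreign patents and trademarks (non-produced assets) 72.53.)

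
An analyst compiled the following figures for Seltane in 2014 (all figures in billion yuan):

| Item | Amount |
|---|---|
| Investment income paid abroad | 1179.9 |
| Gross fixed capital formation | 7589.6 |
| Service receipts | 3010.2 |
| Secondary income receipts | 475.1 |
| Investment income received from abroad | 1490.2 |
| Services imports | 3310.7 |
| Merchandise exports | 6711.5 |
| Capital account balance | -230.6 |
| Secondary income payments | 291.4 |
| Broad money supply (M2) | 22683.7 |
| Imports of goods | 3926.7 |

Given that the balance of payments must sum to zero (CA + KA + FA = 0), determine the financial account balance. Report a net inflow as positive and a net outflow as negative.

Goods balance = 6711.5 - 3926.7 = 2784.8
Services balance = 3010.2 - 3310.7 = -300.5
Trade balance (goods + services) = 2784.8 + (-300.5) = 2484.3
Net primary income = 1490.2 - 1179.9 = 310.3
Net secondary income = 475.1 - 291.4 = 183.7
Current account = 2484.3 + 310.3 + 183.7 = 2978.3
Financial account = -(2978.3 + (-230.6)) = -2747.7

-2747.7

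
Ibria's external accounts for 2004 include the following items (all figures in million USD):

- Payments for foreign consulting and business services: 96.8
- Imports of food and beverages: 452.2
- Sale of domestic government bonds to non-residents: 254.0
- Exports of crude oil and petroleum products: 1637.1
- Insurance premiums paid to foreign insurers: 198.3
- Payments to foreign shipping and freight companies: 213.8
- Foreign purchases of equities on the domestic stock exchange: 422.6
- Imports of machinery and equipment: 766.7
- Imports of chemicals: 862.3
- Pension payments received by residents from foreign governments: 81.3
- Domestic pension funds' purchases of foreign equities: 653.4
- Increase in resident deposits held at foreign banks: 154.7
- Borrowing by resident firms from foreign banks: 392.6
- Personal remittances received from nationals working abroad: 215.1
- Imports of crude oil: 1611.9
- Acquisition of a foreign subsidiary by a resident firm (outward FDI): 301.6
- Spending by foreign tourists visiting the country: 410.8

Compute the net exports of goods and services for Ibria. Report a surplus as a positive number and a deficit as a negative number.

Goods: -452.2 - 862.3 - 1611.9 + 1637.1 - 766.7 = -2056.0
Services: -213.8 + 410.8 - 96.8 - 198.3 = -98.1
Trade balance = -2056.0 + (-98.1) = -2154.1
(Excluded from the trade balance — financial account: sale of domestic government bonds to non-residents 254.0, foreign purchases of equities on the domestic stock exchange 422.6, domestic pension funds' purchases of foreign equities 653.4, increase in resident deposits held at foreign banks 154.7, borrowing by resident firms from foreign banks 392.6, acquisition of a foreign subsidiary by a resident firm (outward FDI) 301.6; secondary income: pension payments received by residents from foreign governments 81.3, personal remittances received from nationals working abroad 215.1.)

-2154.1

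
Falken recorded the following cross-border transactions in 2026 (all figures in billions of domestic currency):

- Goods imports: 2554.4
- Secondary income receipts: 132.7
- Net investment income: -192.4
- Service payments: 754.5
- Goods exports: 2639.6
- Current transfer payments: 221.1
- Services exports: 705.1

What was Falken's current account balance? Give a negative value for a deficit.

Goods balance = 2639.6 - 2554.4 = 85.2
Services balance = 705.1 - 754.5 = -49.4
Trade balance (goods + services) = 85.2 + (-49.4) = 35.8
Net primary income = -192.4
Net secondary income = 132.7 - 221.1 = -88.4
Current account = 35.8 + (-192.4) + (-88.4) = -245.0

-245.0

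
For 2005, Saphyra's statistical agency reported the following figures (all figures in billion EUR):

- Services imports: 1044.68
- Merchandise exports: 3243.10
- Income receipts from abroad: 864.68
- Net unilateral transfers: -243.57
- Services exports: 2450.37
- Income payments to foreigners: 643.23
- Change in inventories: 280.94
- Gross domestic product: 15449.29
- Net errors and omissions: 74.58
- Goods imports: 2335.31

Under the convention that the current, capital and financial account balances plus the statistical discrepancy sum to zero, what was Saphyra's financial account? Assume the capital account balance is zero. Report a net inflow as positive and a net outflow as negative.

Goods balance = 3243.10 - 2335.31 = 907.79
Services balance = 2450.37 - 1044.68 = 1405.69
Trade balance (goods + services) = 907.79 + 1405.69 = 2313.48
Net primary income = 864.68 - 643.23 = 221.45
Net secondary income = -243.57
Current account = 2313.48 + 221.45 + (-243.57) = 2291.36
Financial account = -(2291.36 + 74.58) = -2365.94

-2365.94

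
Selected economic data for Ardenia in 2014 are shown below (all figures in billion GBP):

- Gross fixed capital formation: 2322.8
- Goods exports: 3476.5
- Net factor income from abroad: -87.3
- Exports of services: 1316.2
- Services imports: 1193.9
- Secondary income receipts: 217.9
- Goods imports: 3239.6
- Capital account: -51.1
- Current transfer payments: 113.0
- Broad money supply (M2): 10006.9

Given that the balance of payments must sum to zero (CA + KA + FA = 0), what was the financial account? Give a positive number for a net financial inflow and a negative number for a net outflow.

Goods balance = 3476.5 - 3239.6 = 236.9
Services balance = 1316.2 - 1193.9 = 122.3
Trade balance (goods + services) = 236.9 + 122.3 = 359.2
Net primary income = -87.3
Net secondary income = 217.9 - 113.0 = 104.9
Current account = 359.2 + (-87.3) + 104.9 = 376.8
Financial account = -(376.8 + (-51.1)) = -325.7

-325.7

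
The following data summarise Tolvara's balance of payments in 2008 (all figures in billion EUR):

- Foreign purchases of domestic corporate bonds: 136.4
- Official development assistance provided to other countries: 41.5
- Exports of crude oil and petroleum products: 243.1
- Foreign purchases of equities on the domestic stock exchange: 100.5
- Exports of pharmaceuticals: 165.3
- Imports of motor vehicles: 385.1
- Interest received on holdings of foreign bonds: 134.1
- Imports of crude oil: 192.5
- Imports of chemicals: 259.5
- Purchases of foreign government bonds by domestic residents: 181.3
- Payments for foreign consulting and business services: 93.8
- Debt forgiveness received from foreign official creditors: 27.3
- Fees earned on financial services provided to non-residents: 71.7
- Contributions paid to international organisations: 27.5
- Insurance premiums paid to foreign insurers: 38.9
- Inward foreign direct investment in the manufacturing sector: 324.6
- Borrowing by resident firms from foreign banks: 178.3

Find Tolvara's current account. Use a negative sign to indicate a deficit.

-424.6

Goods: 243.1 - 259.5 + 165.3 - 192.5 - 385.1 = -428.7
Services: -93.8 - 38.9 + 71.7 = -61.0
Primary income: 134.1
Secondary income: -27.5 - 41.5 = -69.0
Current account = (-428.7) + (-61.0) + 134.1 + (-69.0) = -424.6
(Excluded from the current account — financial account: foreign purchases of domestic corporate bonds 136.4, foreign purchases of equities on the domestic stock exchange 100.5, purchases of foreign government bonds by domestic residents 181.3, inward foreign direct investment in the manufacturing sector 324.6, borrowing by resident firms from foreign banks 178.3; capital account: debt forgiveness received from foreign official creditors 27.3.)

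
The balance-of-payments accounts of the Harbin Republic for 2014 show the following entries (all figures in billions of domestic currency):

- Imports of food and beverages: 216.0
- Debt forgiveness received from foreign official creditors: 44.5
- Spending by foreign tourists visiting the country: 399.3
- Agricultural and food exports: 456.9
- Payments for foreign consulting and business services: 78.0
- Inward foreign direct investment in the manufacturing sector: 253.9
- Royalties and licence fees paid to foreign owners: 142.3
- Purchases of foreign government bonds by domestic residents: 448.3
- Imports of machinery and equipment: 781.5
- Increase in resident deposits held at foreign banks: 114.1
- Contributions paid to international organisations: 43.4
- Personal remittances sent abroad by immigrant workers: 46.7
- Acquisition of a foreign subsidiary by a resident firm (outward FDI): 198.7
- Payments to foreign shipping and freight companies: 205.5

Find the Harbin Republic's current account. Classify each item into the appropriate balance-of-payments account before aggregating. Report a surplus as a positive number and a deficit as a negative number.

Goods: -781.5 - 216.0 + 456.9 = -540.6
Services: 399.3 - 78.0 - 142.3 - 205.5 = -26.5
Secondary income: -43.4 - 46.7 = -90.1
Current account = (-540.6) + (-26.5) + (-90.1) = -657.2
(Excluded from the current account — capital account: debt forgiveness received from foreign official creditors 44.5; financial account: inward foreign direct investment in the manufacturing sector 253.9, purchases of foreign government bonds by domestic residents 448.3, increase in resident deposits held at foreign banks 114.1, acquisition of a foreign subsidiary by a resident firm (outward FDI) 198.7.)

-657.2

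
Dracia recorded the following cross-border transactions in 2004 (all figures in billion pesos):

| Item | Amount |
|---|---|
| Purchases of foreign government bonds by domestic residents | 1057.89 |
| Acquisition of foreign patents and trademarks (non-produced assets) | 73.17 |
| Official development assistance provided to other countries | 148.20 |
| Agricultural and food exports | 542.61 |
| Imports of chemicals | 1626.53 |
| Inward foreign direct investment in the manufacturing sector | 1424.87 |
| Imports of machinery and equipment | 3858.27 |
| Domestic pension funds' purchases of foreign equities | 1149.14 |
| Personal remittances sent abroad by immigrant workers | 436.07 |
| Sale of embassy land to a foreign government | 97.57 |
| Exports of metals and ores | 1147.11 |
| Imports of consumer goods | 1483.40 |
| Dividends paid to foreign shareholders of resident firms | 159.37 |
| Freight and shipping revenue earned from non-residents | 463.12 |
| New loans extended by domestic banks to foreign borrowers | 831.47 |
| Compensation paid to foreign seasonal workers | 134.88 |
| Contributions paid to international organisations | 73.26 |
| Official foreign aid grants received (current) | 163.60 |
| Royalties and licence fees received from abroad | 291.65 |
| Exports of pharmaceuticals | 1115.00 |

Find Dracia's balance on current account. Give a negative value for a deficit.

Goods: 1147.11 - 1483.40 + 1115.00 - 1626.53 + 542.61 - 3858.27 = -4163.48
Services: 463.12 + 291.65 = 754.77
Primary income: -134.88 - 159.37 = -294.25
Secondary income: -73.26 - 148.20 + 163.60 - 436.07 = -493.93
Current account = (-4163.48) + 754.77 + (-294.25) + (-493.93) = -4196.89
(Excluded from the current account — financial account: purchases of foreign government bonds by domestic residents 1057.89, inward foreign direct investment in the manufacturing sector 1424.87, domestic pension funds' purchases of foreign equities 1149.14, new loans extended by domestic banks to foreign borrowers 831.47; capital account: acquisition of foreign patents and trademarks (non-produced assets) 73.17, sale of embassy land to a foreign government 97.57.)

-4196.89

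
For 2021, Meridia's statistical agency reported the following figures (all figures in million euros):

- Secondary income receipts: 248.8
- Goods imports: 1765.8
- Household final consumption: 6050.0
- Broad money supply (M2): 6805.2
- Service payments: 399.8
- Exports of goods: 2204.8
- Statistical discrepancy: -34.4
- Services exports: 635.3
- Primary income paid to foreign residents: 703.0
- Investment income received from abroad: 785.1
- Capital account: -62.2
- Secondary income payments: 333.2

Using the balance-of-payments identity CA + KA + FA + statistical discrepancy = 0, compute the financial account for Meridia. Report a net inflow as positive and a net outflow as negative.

-575.6

Goods balance = 2204.8 - 1765.8 = 439.0
Services balance = 635.3 - 399.8 = 235.5
Trade balance (goods + services) = 439.0 + 235.5 = 674.5
Net primary income = 785.1 - 703.0 = 82.1
Net secondary income = 248.8 - 333.2 = -84.4
Current account = 674.5 + 82.1 + (-84.4) = 672.2
Financial account = -(672.2 + (-62.2) + (-34.4)) = -575.6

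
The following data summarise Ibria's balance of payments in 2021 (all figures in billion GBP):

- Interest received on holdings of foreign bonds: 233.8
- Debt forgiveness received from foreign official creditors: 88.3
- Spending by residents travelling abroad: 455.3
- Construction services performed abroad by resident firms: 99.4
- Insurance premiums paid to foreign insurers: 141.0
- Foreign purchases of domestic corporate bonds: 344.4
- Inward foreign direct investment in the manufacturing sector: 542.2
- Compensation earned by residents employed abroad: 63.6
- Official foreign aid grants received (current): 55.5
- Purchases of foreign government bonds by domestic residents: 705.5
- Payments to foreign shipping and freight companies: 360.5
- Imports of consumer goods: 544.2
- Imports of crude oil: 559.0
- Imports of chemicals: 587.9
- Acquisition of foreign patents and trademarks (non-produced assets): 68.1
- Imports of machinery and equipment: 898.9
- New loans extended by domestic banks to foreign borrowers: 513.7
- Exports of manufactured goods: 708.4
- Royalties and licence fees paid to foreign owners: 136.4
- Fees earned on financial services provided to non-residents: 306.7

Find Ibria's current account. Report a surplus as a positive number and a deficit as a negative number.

Goods: -898.9 - 587.9 - 544.2 - 559.0 + 708.4 = -1881.6
Services: -136.4 - 141.0 + 306.7 - 455.3 - 360.5 + 99.4 = -687.1
Primary income: 233.8 + 63.6 = 297.4
Secondary income: 55.5
Current account = (-1881.6) + (-687.1) + 297.4 + 55.5 = -2215.8
(Excluded from the current account — capital account: debt forgiveness received from foreign official creditors 88.3, acquisition of foreign patents and trademarks (non-produced assets) 68.1; financial account: foreign purchases of domestic corporate bonds 344.4, inward foreign direct investment in the manufacturing sector 542.2, purchases of foreign government bonds by domestic residents 705.5, new loans extended by domestic banks to foreign borrowers 513.7.)

-2215.8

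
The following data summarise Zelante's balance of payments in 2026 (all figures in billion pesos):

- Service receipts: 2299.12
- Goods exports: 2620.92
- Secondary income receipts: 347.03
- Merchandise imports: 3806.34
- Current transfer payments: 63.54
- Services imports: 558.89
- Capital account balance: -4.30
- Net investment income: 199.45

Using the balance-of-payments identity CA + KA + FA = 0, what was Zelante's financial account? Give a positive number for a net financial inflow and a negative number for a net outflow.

Goods balance = 2620.92 - 3806.34 = -1185.42
Services balance = 2299.12 - 558.89 = 1740.23
Trade balance (goods + services) = -1185.42 + 1740.23 = 554.81
Net primary income = 199.45
Net secondary income = 347.03 - 63.54 = 283.49
Current account = 554.81 + 199.45 + 283.49 = 1037.75
Financial account = -(1037.75 + (-4.30)) = -1033.45

-1033.45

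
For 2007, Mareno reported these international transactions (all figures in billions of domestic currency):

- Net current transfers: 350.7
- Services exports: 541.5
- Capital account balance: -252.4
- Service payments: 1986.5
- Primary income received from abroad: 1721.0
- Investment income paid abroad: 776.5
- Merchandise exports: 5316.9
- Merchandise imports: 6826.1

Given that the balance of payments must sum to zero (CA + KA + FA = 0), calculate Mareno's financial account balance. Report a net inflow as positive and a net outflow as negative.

1911.4

Goods balance = 5316.9 - 6826.1 = -1509.2
Services balance = 541.5 - 1986.5 = -1445.0
Trade balance (goods + services) = -1509.2 + (-1445.0) = -2954.2
Net primary income = 1721.0 - 776.5 = 944.5
Net secondary income = 350.7
Current account = -2954.2 + 944.5 + 350.7 = -1659.0
Financial account = -(-1659.0 + (-252.4)) = 1911.4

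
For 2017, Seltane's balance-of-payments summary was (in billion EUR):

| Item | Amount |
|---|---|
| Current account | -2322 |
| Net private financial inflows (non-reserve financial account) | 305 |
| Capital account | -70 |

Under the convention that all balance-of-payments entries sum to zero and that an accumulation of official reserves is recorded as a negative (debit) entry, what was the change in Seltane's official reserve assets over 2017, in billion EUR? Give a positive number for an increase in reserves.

-2087

Official reserve transactions balance = -((-2322) + (-70) + 305) = 2087
An accumulation of reserves is recorded as a debit (negative entry), so the change in the stock of reserves is the negative of that balance.
Change in official reserves = -(2087) = -2087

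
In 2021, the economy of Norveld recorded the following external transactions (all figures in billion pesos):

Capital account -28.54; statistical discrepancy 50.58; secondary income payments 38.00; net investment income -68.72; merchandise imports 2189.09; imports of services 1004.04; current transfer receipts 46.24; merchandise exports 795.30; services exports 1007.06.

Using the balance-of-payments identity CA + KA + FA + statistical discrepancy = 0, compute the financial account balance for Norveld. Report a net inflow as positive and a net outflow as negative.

Goods balance = 795.30 - 2189.09 = -1393.79
Services balance = 1007.06 - 1004.04 = 3.02
Trade balance (goods + services) = -1393.79 + 3.02 = -1390.77
Net primary income = -68.72
Net secondary income = 46.24 - 38.00 = 8.24
Current account = -1390.77 + (-68.72) + 8.24 = -1451.25
Financial account = -(-1451.25 + (-28.54) + 50.58) = 1429.21

1429.21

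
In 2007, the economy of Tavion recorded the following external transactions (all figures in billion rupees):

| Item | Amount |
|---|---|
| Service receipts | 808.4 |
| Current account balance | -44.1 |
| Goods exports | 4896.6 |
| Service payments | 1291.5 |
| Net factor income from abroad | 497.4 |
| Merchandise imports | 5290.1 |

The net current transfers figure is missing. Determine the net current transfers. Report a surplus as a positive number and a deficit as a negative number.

Current account = goods balance + services balance + net primary income + net secondary income
Sum of the known components = -379.2
Net current transfers = CA - (known components) = -44.1 - (-379.2) = 335.1

335.1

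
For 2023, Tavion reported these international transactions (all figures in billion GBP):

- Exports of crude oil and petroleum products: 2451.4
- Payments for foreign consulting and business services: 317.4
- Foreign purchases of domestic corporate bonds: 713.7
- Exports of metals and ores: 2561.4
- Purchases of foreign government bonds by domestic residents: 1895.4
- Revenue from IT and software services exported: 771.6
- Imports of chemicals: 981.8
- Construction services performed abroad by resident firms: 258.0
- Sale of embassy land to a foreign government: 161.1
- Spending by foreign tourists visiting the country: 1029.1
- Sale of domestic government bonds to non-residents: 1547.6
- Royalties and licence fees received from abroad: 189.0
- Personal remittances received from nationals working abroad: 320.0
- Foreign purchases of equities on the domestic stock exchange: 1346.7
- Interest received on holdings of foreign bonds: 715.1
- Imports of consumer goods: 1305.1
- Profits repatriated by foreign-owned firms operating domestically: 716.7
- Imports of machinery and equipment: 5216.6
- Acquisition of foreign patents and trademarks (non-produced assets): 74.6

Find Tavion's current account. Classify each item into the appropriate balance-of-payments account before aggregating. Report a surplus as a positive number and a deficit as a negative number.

-242.0

Goods: -1305.1 - 981.8 - 5216.6 + 2561.4 + 2451.4 = -2490.7
Services: -317.4 + 258.0 + 189.0 + 1029.1 + 771.6 = 1930.3
Primary income: -716.7 + 715.1 = -1.6
Secondary income: 320.0
Current account = (-2490.7) + 1930.3 + (-1.6) + 320.0 = -242.0
(Excluded from the current account — financial account: foreign purchases of domestic corporate bonds 713.7, purchases of foreign government bonds by domestic residents 1895.4, sale of domestic government bonds to non-residents 1547.6, foreign purchases of equities on the domestic stock exchange 1346.7; capital account: sale of embassy land to a foreign government 161.1, acquisition of foreign patents and trademarks (non-produced assets) 74.6.)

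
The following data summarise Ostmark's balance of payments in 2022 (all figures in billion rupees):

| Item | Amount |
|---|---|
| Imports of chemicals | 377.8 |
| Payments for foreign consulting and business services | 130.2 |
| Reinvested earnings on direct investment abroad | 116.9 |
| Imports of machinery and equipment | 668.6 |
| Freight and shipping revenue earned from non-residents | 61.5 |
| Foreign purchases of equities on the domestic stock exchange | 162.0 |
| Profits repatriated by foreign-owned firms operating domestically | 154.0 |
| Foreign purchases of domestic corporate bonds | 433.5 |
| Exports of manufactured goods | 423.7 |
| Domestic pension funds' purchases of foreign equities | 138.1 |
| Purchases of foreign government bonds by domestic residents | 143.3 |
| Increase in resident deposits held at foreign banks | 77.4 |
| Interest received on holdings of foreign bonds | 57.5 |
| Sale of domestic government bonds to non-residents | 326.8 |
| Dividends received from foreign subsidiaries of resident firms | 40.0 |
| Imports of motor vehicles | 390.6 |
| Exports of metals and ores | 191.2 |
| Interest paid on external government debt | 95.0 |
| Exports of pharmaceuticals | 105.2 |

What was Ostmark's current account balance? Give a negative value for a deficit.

-820.2

Goods: 191.2 + 105.2 - 390.6 - 668.6 + 423.7 - 377.8 = -716.9
Services: 61.5 - 130.2 = -68.7
Primary income: 57.5 + 40.0 - 95.0 + 116.9 - 154.0 = -34.6
Current account = (-716.9) + (-68.7) + (-34.6) = -820.2
(Excluded from the current account — financial account: foreign purchases of equities on the domestic stock exchange 162.0, foreign purchases of domestic corporate bonds 433.5, domestic pension funds' purchases of foreign equities 138.1, purchases of foreign government bonds by domestic residents 143.3, increase in resident deposits held at foreign banks 77.4, sale of domestic government bonds to non-residents 326.8.)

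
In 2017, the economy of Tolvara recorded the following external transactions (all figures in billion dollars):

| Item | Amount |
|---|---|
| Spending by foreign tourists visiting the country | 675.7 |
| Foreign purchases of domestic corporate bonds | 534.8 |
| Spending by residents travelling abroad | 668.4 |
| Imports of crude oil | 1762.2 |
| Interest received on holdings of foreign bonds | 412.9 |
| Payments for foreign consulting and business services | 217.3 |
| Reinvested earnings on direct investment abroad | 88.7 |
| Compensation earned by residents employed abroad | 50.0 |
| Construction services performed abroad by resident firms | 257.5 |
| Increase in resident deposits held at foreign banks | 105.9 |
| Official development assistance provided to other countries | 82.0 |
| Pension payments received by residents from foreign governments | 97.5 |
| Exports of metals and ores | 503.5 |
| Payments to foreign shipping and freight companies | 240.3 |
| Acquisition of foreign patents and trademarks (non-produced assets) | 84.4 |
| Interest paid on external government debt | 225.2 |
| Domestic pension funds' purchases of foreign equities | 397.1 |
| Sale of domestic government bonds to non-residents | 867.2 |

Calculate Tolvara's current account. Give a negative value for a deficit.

-1109.6

Goods: 503.5 - 1762.2 = -1258.7
Services: -217.3 + 257.5 + 675.7 - 668.4 - 240.3 = -192.8
Primary income: -225.2 + 50.0 + 88.7 + 412.9 = 326.4
Secondary income: 97.5 - 82.0 = 15.5
Current account = (-1258.7) + (-192.8) + 326.4 + 15.5 = -1109.6
(Excluded from the current account — financial account: foreign purchases of domestic corporate bonds 534.8, increase in resident deposits held at foreign banks 105.9, domestic pension funds' purchases of foreign equities 397.1, sale of domestic government bonds to non-residents 867.2; capital account: acquisition of foreign patents and trademarks (non-produced assets) 84.4.)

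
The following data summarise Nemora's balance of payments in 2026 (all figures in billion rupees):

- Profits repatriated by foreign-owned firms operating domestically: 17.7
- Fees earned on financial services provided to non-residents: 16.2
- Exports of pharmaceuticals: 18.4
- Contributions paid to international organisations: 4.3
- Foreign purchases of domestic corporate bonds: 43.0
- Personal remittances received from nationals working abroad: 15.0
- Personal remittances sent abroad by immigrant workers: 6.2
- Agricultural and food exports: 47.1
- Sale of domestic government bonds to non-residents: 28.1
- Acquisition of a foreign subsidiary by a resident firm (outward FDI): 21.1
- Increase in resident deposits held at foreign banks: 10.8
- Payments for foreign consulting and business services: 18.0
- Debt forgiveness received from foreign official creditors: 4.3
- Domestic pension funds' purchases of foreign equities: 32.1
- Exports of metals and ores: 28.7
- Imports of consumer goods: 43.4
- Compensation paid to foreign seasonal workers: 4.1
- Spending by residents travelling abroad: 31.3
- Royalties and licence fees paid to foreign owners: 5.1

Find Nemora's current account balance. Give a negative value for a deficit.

Goods: 18.4 + 28.7 - 43.4 + 47.1 = 50.8
Services: -5.1 + 16.2 - 31.3 - 18.0 = -38.2
Primary income: -4.1 - 17.7 = -21.8
Secondary income: -6.2 - 4.3 + 15.0 = 4.5
Current account = 50.8 + (-38.2) + (-21.8) + 4.5 = -4.7
(Excluded from the current account — financial account: foreign purchases of domestic corporate bonds 43.0, sale of domestic government bonds to non-residents 28.1, acquisition of a foreign subsidiary by a resident firm (outward FDI) 21.1, increase in resident deposits held at foreign banks 10.8, domestic pension funds' purchases of foreign equities 32.1; capital account: debt forgiveness received from foreign official creditors 4.3.)

-4.7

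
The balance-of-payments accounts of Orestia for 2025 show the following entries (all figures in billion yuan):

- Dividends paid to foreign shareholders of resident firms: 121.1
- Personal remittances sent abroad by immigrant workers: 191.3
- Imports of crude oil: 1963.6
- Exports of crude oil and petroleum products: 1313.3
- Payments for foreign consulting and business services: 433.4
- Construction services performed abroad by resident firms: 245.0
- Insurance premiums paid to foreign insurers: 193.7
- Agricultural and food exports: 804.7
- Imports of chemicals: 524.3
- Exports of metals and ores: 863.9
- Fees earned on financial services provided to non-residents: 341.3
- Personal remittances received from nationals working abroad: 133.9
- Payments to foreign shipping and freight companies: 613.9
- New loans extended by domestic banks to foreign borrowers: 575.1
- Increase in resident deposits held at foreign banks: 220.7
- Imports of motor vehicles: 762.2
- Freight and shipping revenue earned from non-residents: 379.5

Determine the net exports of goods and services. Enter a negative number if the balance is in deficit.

-543.4

Goods: -762.2 + 863.9 - 524.3 + 804.7 - 1963.6 + 1313.3 = -268.2
Services: 245.0 + 379.5 - 193.7 - 613.9 + 341.3 - 433.4 = -275.2
Trade balance = -268.2 + (-275.2) = -543.4
(Excluded from the trade balance — primary income: dividends paid to foreign shareholders of resident firms 121.1; secondary income: personal remittances sent abroad by immigrant workers 191.3, personal remittances received from nationals working abroad 133.9; financial account: new loans extended by domestic banks to foreign borrowers 575.1, increase in resident deposits held at foreign banks 220.7.)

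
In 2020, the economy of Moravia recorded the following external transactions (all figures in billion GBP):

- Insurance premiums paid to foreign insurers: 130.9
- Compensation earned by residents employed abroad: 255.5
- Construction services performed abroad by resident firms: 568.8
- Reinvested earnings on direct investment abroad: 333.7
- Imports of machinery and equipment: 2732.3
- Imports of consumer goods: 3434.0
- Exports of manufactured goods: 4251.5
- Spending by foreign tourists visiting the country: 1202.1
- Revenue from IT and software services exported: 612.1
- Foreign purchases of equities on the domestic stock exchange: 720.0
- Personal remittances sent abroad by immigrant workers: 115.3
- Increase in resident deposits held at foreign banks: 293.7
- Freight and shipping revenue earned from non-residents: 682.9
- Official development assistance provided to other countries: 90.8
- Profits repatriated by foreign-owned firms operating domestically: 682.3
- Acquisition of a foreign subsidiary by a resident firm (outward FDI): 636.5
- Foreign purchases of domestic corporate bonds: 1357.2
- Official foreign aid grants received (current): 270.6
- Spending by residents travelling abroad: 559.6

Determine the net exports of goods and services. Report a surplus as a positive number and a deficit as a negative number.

Goods: 4251.5 - 2732.3 - 3434.0 = -1914.8
Services: -559.6 + 1202.1 + 682.9 + 568.8 + 612.1 - 130.9 = 2375.4
Trade balance = -1914.8 + 2375.4 = 460.6
(Excluded from the trade balance — primary income: compensation earned by residents employed abroad 255.5, reinvested earnings on direct investment abroad 333.7, profits repatriated by foreign-owned firms operating domestically 682.3; financial account: foreign purchases of equities on the domestic stock exchange 720.0, increase in resident deposits held at foreign banks 293.7, acquisition of a foreign subsidiary by a resident firm (outward FDI) 636.5, foreign purchases of domestic corporate bonds 1357.2; secondary income: personal remittances sent abroad by immigrant workers 115.3, official development assistance provided to other countries 90.8, official foreign aid grants received (current) 270.6.)

460.6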